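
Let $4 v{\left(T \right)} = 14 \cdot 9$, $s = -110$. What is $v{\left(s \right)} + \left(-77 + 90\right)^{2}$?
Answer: $\frac{401}{2} \approx 200.5$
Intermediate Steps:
$v{\left(T \right)} = \frac{63}{2}$ ($v{\left(T \right)} = \frac{14 \cdot 9}{4} = \frac{1}{4} \cdot 126 = \frac{63}{2}$)
$v{\left(s \right)} + \left(-77 + 90\right)^{2} = \frac{63}{2} + \left(-77 + 90\right)^{2} = \frac{63}{2} + 13^{2} = \frac{63}{2} + 169 = \frac{401}{2}$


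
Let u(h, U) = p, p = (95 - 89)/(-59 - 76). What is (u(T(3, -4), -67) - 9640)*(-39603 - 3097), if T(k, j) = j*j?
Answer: 3704669080/9 ≈ 4.1163e+8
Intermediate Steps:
T(k, j) = j²
p = -2/45 (p = 6/(-135) = 6*(-1/135) = -2/45 ≈ -0.044444)
u(h, U) = -2/45
(u(T(3, -4), -67) - 9640)*(-39603 - 3097) = (-2/45 - 9640)*(-39603 - 3097) = -433802/45*(-42700) = 3704669080/9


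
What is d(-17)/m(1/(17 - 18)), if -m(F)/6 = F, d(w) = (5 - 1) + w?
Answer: -13/6 ≈ -2.1667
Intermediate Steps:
d(w) = 4 + w
m(F) = -6*F
d(-17)/m(1/(17 - 18)) = (4 - 17)/((-6/(17 - 18))) = -13/((-6/(-1))) = -13/((-6*(-1))) = -13/6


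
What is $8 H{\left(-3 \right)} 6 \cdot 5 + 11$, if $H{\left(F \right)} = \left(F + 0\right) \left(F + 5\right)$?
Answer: $-1429$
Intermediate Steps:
$H{\left(F \right)} = F \left(5 + F\right)$
$8 H{\left(-3 \right)} 6 \cdot 5 + 11 = 8 - 3 \left(5 - 3\right) 6 \cdot 5 + 11 = 8 \left(-3\right) 2 \cdot 6 \cdot 5 + 11 = 8 \left(-6\right) 6 \cdot 5 + 11 = 8 \left(\left(-36\right) 5\right) + 11 = 8 \left(-180\right) + 11 = -1440 + 11 = -1429$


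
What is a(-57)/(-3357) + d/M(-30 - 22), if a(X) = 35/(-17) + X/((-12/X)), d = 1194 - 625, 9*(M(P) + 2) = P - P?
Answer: -64925971/228276 ≈ -284.42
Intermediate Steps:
M(P) = -2 (M(P) = -2 + (P - P)/9 = -2 + (1/9)*0 = -2 + 0 = -2)
d = 569
a(X) = -35/17 - X**2/12 (a(X) = 35*(-1/17) + X*(-X/12) = -35/17 - X**2/12)
a(-57)/(-3357) + d/M(-30 - 22) = (-35/17 - 1/12*(-57)**2)/(-3357) + 569/(-2) = (-35/17 - 1/12*3249)*(-1/3357) + 569*(-1/2) = (-35/17 - 1083/4)*(-1/3357) - 569/2 = -18551/68*(-1/3357) - 569/2 = 18551/228276 - 569/2 = -64925971/228276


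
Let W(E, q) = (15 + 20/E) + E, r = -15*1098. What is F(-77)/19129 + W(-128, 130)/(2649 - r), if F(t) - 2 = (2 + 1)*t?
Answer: -69790047/3901091744 ≈ -0.017890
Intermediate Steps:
F(t) = 2 + 3*t (F(t) = 2 + (2 + 1)*t = 2 + 3*t)
r = -16470
W(E, q) = 15 + E + 20/E
F(-77)/19129 + W(-128, 130)/(2649 - r) = (2 + 3*(-77))/19129 + (15 - 128 + 20/(-128))/(2649 - 1*(-16470)) = (2 - 231)*(1/19129) + (15 - 128 + 20*(-1/128))/(2649 + 16470) = -229*1/19129 + (15 - 128 - 5/32)/19119 = -229/19129 - 3621/32*1/19119 = -229/19129 - 1207/203936 = -69790047/3901091744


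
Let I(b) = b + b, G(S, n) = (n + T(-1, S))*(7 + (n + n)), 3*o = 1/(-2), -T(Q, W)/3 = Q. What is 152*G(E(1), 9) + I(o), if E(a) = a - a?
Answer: 136799/3 ≈ 45600.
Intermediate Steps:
T(Q, W) = -3*Q
o = -⅙ (o = (⅓)/(-2) = (⅓)*(-½) = -⅙ ≈ -0.16667)
E(a) = 0
G(S, n) = (3 + n)*(7 + 2*n) (G(S, n) = (n - 3*(-1))*(7 + (n + n)) = (n + 3)*(7 + 2*n) = (3 + n)*(7 + 2*n))
I(b) = 2*b
152*G(E(1), 9) + I(o) = 152*(21 + 2*9² + 13*9) + 2*(-⅙) = 152*(21 + 2*81 + 117) - ⅓ = 152*(21 + 162 + 117) - ⅓ = 152*300 - ⅓ = 45600 - ⅓ = 136799/3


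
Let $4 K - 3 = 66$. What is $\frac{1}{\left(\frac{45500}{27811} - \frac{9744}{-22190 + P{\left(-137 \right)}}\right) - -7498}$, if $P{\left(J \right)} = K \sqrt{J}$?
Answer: $\frac{51820402255940372863}{388656909857916075963042} - \frac{1179182395216 i \sqrt{137}}{194328454928958037981521} \approx 0.00013333 - 7.1024 \cdot 10^{-11} i$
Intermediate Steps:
$K = \frac{69}{4}$ ($K = \frac{3}{4} + \frac{1}{4} \cdot 66 = \frac{3}{4} + \frac{33}{2} = \frac{69}{4} \approx 17.25$)
$P{\left(J \right)} = \frac{69 \sqrt{J}}{4}$
$\frac{1}{\left(\frac{45500}{27811} - \frac{9744}{-22190 + P{\left(-137 \right)}}\right) - -7498} = \frac{1}{\left(\frac{45500}{27811} - \frac{9744}{-22190 + \frac{69 \sqrt{-137}}{4}}\right) - -7498} = \frac{1}{\left(45500 \cdot \frac{1}{27811} - \frac{9744}{-22190 + \frac{69 i \sqrt{137}}{4}}\right) + \left(-70 + 7568\right)} = \frac{1}{\left(\frac{6500}{3973} - \frac{9744}{-22190 + \frac{69 i \sqrt{137}}{4}}\right) + 7498} = \frac{1}{\frac{29796054}{3973} - \frac{9744}{-22190 + \frac{69 i \sqrt{137}}{4}}}$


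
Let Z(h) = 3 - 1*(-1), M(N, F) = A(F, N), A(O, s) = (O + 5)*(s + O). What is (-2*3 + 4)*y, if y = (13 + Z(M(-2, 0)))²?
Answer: -578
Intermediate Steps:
A(O, s) = (5 + O)*(O + s)
M(N, F) = F² + 5*F + 5*N + F*N
Z(h) = 4 (Z(h) = 3 + 1 = 4)
y = 289 (y = (13 + 4)² = 17² = 289)
(-2*3 + 4)*y = (-2*3 + 4)*289 = (-6 + 4)*289 = -2*289 = -578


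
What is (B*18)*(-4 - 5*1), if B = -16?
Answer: 2592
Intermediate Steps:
(B*18)*(-4 - 5*1) = (-16*18)*(-4 - 5*1) = -288*(-4 - 5) = -288*(-9) = 2592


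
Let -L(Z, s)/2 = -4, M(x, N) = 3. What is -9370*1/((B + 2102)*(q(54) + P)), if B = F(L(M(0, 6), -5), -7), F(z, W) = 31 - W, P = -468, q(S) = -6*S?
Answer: 937/169488 ≈ 0.0055284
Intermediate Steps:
L(Z, s) = 8 (L(Z, s) = -2*(-4) = 8)
B = 38 (B = 31 - 1*(-7) = 31 + 7 = 38)
-9370*1/((B + 2102)*(q(54) + P)) = -9370*1/((38 + 2102)*(-6*54 - 468)) = -9370*1/(2140*(-324 - 468)) = -9370/(2140*(-792)) = -9370/(-1694880) = -9370*(-1/1694880) = 937/169488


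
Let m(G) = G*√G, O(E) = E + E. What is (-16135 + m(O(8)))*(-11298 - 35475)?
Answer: 751688883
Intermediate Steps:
O(E) = 2*E
m(G) = G^(3/2)
(-16135 + m(O(8)))*(-11298 - 35475) = (-16135 + (2*8)^(3/2))*(-11298 - 35475) = (-16135 + 16^(3/2))*(-46773) = (-16135 + 64)*(-46773) = -16071*(-46773) = 751688883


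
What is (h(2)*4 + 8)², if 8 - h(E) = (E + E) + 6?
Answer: 0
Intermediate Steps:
h(E) = 2 - 2*E (h(E) = 8 - ((E + E) + 6) = 8 - (2*E + 6) = 8 - (6 + 2*E) = 8 + (-6 - 2*E) = 2 - 2*E)
(h(2)*4 + 8)² = ((2 - 2*2)*4 + 8)² = ((2 - 4)*4 + 8)² = (-2*4 + 8)² = (-8 + 8)² = 0² = 0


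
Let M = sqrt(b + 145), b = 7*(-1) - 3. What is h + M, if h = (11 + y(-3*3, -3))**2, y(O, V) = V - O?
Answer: 289 + 3*sqrt(15) ≈ 300.62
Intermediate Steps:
b = -10 (b = -7 - 3 = -10)
M = 3*sqrt(15) (M = sqrt(-10 + 145) = sqrt(135) = 3*sqrt(15) ≈ 11.619)
h = 289 (h = (11 + (-3 - (-3)*3))**2 = (11 + (-3 - 1*(-9)))**2 = (11 + (-3 + 9))**2 = (11 + 6)**2 = 17**2 = 289)
h + M = 289 + 3*sqrt(15)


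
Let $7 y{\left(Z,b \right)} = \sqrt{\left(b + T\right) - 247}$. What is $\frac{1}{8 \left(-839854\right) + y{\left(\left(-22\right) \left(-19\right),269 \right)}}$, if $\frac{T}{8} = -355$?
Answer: $- \frac{164611384}{1105996234384897} - \frac{7 i \sqrt{2818}}{2211992468769794} \approx -1.4884 \cdot 10^{-7} - 1.6799 \cdot 10^{-13} i$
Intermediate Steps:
$T = -2840$ ($T = 8 \left(-355\right) = -2840$)
$y{\left(Z,b \right)} = \frac{\sqrt{-3087 + b}}{7}$ ($y{\left(Z,b \right)} = \frac{\sqrt{\left(b - 2840\right) - 247}}{7} = \frac{\sqrt{\left(-2840 + b\right) - 247}}{7} = \frac{\sqrt{-3087 + b}}{7}$)
$\frac{1}{8 \left(-839854\right) + y{\left(\left(-22\right) \left(-19\right),269 \right)}} = \frac{1}{8 \left(-839854\right) + \frac{\sqrt{-3087 + 269}}{7}} = \frac{1}{-6718832 + \frac{\sqrt{-2818}}{7}} = \frac{1}{-6718832 + \frac{i \sqrt{2818}}{7}}$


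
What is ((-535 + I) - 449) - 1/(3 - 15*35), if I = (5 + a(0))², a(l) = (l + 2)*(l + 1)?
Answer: -488069/522 ≈ -935.00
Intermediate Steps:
a(l) = (1 + l)*(2 + l) (a(l) = (2 + l)*(1 + l) = (1 + l)*(2 + l))
I = 49 (I = (5 + (2 + 0² + 3*0))² = (5 + (2 + 0 + 0))² = (5 + 2)² = 7² = 49)
((-535 + I) - 449) - 1/(3 - 15*35) = ((-535 + 49) - 449) - 1/(3 - 15*35) = (-486 - 449) - 1/(3 - 525) = -935 - 1/(-522) = -935 - 1*(-1/522) = -935 + 1/522 = -488069/522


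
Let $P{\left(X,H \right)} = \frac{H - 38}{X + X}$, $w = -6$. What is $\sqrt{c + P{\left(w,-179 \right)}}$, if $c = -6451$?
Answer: $\frac{i \sqrt{231585}}{6} \approx 80.205 i$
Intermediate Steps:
$P{\left(X,H \right)} = \frac{-38 + H}{2 X}$
$\sqrt{c + P{\left(w,-179 \right)}} = \sqrt{-6451 + \frac{-38 - 179}{2 \left(-6\right)}} = \sqrt{-6451 + \frac{1}{2} \left(- \frac{1}{6}\right) \left(-217\right)} = \sqrt{-6451 + \frac{217}{12}} = \sqrt{- \frac{77195}{12}} = \frac{i \sqrt{231585}}{6}$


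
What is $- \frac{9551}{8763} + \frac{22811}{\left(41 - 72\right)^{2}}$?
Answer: $\frac{190714282}{8421243} \approx 22.647$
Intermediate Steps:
$- \frac{9551}{8763} + \frac{22811}{\left(41 - 72\right)^{2}} = \left(-9551\right) \frac{1}{8763} + \frac{22811}{\left(-31\right)^{2}} = - \frac{9551}{8763} + \frac{22811}{961} = \frac{190714282}{8421243}$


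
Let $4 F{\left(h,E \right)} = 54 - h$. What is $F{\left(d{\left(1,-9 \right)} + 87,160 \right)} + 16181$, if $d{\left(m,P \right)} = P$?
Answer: $16175$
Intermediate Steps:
$F{\left(h,E \right)} = \frac{27}{2} - \frac{h}{4}$ ($F{\left(h,E \right)} = \frac{54 - h}{4} = \frac{27}{2} - \frac{h}{4}$)
$F{\left(d{\left(1,-9 \right)} + 87,160 \right)} + 16181 = \left(\frac{27}{2} - \frac{-9 + 87}{4}\right) + 16181 = \left(\frac{27}{2} - \frac{39}{2}\right) + 16181 = -6 + 16181 = 16175$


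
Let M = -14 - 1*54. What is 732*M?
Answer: -49776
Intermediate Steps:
M = -68 (M = -14 - 54 = -68)
732*M = 732*(-68) = -49776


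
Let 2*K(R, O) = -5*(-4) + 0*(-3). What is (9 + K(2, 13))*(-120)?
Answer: -2280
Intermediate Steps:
K(R, O) = 10 (K(R, O) = (-5*(-4) + 0*(-3))/2 = (20 + 0)/2 = (½)*20 = 10)
(9 + K(2, 13))*(-120) = (9 + 10)*(-120) = 19*(-120) = -2280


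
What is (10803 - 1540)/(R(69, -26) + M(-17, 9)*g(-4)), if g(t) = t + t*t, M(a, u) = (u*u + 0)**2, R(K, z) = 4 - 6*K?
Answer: 9263/78322 ≈ 0.11827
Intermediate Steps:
M(a, u) = u**4 (M(a, u) = (u**2 + 0)**2 = (u**2)**2 = u**4)
g(t) = t + t**2
(10803 - 1540)/(R(69, -26) + M(-17, 9)*g(-4)) = (10803 - 1540)/((4 - 6*69) + 9**4*(-4*(1 - 4))) = 9263/((4 - 414) + 6561*(-4*(-3))) = 9263/(-410 + 6561*12) = 9263/(-410 + 78732) = 9263/78322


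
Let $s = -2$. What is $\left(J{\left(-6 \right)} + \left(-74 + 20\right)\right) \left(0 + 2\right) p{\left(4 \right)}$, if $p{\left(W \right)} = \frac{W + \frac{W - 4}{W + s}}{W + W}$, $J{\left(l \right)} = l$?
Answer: $-60$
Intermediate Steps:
$p{\left(W \right)} = \frac{W + \frac{-4 + W}{-2 + W}}{2 W}$ ($p{\left(W \right)} = \frac{W + \frac{W - 4}{W - 2}}{W + W} = \frac{W + \frac{-4 + W}{-2 + W}}{2 W}$)
$\left(J{\left(-6 \right)} + \left(-74 + 20\right)\right) \left(0 + 2\right) p{\left(4 \right)} = \left(-6 + \left(-74 + 20\right)\right) \left(0 + 2\right) \frac{-4 + 4^{2} - 4}{2 \cdot 4 \left(-2 + 4\right)} = \left(-6 - 54\right) 2 \cdot \frac{1}{2} \cdot \frac{1}{4} \cdot \frac{1}{2} \left(-4 + 16 - 4\right) = - 60 \cdot 2 \cdot \frac{1}{2} \cdot \frac{1}{4} \cdot \frac{1}{2} \cdot 8 = - 60 \cdot 2 \cdot \frac{1}{2} = \left(-60\right) 1 = -60$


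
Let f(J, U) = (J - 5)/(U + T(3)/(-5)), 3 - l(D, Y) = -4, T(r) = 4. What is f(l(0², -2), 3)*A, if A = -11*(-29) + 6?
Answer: 3250/11 ≈ 295.45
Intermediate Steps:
l(D, Y) = 7 (l(D, Y) = 3 - 1*(-4) = 3 + 4 = 7)
f(J, U) = (-5 + J)/(-⅘ + U) (f(J, U) = (J - 5)/(U + 4/(-5)) = (-5 + J)/(U + 4*(-⅕)) = (-5 + J)/(U - ⅘) = (-5 + J)/(-⅘ + U))
A = 325 (A = 319 + 6 = 325)
f(l(0², -2), 3)*A = (5*(-5 + 7)/(-4 + 5*3))*325 = (5*2/(-4 + 15))*325 = (5*2/11)*325 = (5*(1/11)*2)*325 = (10/11)*325 = 3250/11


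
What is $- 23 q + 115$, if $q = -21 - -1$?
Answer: $575$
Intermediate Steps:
$q = -20$ ($q = -21 + 1 = -20$)
$- 23 q + 115 = \left(-23\right) \left(-20\right) + 115 = 460 + 115 = 575$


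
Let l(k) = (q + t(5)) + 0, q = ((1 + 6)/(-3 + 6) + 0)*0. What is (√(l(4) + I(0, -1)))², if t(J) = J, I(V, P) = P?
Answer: 4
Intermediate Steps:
q = 0 (q = (7/3 + 0)*0 = (7/3)*0 = 0)
l(k) = 5 (l(k) = (0 + 5) + 0 = 5 + 0 = 5)
(√(l(4) + I(0, -1)))² = (√(5 - 1))² = (√4)² = 2² = 4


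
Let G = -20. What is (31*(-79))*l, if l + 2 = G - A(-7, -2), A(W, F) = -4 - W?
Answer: 61225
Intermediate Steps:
l = -25 (l = -2 + (-20 - (-4 - 1*(-7))) = -2 + (-20 - (-4 + 7)) = -2 + (-20 - 1*3) = -2 + (-20 - 3) = -2 - 23 = -25)
(31*(-79))*l = (31*(-79))*(-25) = -2449*(-25) = 61225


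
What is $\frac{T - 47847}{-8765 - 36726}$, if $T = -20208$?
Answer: $\frac{68055}{45491} \approx 1.496$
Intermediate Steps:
$\frac{T - 47847}{-8765 - 36726} = \frac{-20208 - 47847}{-8765 - 36726} = - \frac{68055}{-45491} = \left(-68055\right) \left(- \frac{1}{45491}\right) = \frac{68055}{45491}$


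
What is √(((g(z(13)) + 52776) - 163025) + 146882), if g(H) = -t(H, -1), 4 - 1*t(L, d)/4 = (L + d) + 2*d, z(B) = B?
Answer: 3*√4073 ≈ 191.46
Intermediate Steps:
t(L, d) = 16 - 12*d - 4*L (t(L, d) = 16 - 4*((L + d) + 2*d) = 16 - 4*(L + 3*d) = 16 + (-12*d - 4*L) = 16 - 12*d - 4*L)
g(H) = -28 + 4*H (g(H) = -(16 - 12*(-1) - 4*H) = -(16 + 12 - 4*H) = -(28 - 4*H) = -28 + 4*H)
√(((g(z(13)) + 52776) - 163025) + 146882) = √((((-28 + 4*13) + 52776) - 163025) + 146882) = √((((-28 + 52) + 52776) - 163025) + 146882) = √(((24 + 52776) - 163025) + 146882) = √((52800 - 163025) + 146882) = √(-110225 + 146882) = √36657 = 3*√4073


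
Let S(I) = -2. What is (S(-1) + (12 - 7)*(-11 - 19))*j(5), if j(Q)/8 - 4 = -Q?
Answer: 1216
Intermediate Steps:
j(Q) = 32 - 8*Q (j(Q) = 32 + 8*(-Q) = 32 - 8*Q)
(S(-1) + (12 - 7)*(-11 - 19))*j(5) = (-2 + (12 - 7)*(-11 - 19))*(32 - 8*5) = (-2 + 5*(-30))*(32 - 40) = (-2 - 150)*(-8) = -152*(-8) = 1216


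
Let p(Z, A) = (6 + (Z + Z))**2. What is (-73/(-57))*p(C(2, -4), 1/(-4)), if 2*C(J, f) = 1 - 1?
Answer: 876/19 ≈ 46.105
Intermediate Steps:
C(J, f) = 0 (C(J, f) = (1 - 1)/2 = (1/2)*0 = 0)
p(Z, A) = (6 + 2*Z)**2
(-73/(-57))*p(C(2, -4), 1/(-4)) = (-73/(-57))*(4*(3 + 0)**2) = (-73*(-1/57))*(4*3**2) = 73*(4*9)/57 = (73/57)*36 = 876/19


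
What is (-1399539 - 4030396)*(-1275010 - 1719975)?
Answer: 16262573875975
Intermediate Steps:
(-1399539 - 4030396)*(-1275010 - 1719975) = -5429935*(-2994985) = 16262573875975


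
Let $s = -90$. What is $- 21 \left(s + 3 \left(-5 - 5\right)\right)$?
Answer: $2520$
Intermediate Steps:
$- 21 \left(s + 3 \left(-5 - 5\right)\right) = - 21 \left(-90 + 3 \left(-5 - 5\right)\right) = - 21 \left(-90 + 3 \left(-10\right)\right) = - 21 \left(-90 - 30\right) = \left(-21\right) \left(-120\right) = 2520$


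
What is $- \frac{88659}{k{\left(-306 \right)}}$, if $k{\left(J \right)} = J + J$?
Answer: $\frac{9851}{68} \approx 144.87$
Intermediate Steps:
$k{\left(J \right)} = 2 J$
$- \frac{88659}{k{\left(-306 \right)}} = - \frac{88659}{2 \left(-306\right)} = - \frac{88659}{-612} = \left(-88659\right) \left(- \frac{1}{612}\right) = \frac{9851}{68}$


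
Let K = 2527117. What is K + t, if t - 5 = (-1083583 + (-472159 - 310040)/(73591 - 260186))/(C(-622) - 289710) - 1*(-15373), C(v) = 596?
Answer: 9797196904966324/3853373345 ≈ 2.5425e+6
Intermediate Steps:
t = 59271617469959/3853373345 (t = 5 + ((-1083583 + (-472159 - 310040)/(73591 - 260186))/(596 - 289710) - 1*(-15373)) = 5 + ((-1083583 - 782199/(-186595))/(-289114) + 15373) = 5 + ((-1083583 - 782199*(-1/186595))*(-1/289114) + 15373) = 5 + ((-1083583 + 782199/186595)*(-1/289114) + 15373) = 5 + (-202190387686/186595*(-1/289114) + 15373) = 5 + (14442170549/3853373345 + 15373) = 5 + 59252350603234/3853373345 = 59271617469959/3853373345 ≈ 15382.)
K + t = 2527117 + 59271617469959/3853373345 = 9797196904966324/3853373345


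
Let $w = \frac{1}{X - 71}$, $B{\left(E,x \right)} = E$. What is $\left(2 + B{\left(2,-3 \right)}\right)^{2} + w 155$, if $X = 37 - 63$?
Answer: $\frac{1397}{97} \approx 14.402$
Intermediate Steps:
$X = -26$ ($X = 37 - 63 = -26$)
$w = - \frac{1}{97}$ ($w = \frac{1}{-26 - 71} = \frac{1}{-97} = - \frac{1}{97} \approx -0.010309$)
$\left(2 + B{\left(2,-3 \right)}\right)^{2} + w 155 = \left(2 + 2\right)^{2} - \frac{155}{97} = 4^{2} - \frac{155}{97} = 16 - \frac{155}{97} = \frac{1397}{97}$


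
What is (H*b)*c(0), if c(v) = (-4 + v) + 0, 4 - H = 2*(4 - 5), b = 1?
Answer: -24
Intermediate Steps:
H = 6 (H = 4 - 2*(4 - 5) = 4 - 2*(-1) = 4 - 1*(-2) = 4 + 2 = 6)
c(v) = -4 + v
(H*b)*c(0) = (6*1)*(-4 + 0) = 6*(-4) = -24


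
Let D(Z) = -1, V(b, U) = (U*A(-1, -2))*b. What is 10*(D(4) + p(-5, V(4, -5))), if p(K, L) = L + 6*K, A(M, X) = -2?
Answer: 90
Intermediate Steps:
V(b, U) = -2*U*b (V(b, U) = (U*(-2))*b = (-2*U)*b = -2*U*b)
10*(D(4) + p(-5, V(4, -5))) = 10*(-1 + (-2*(-5)*4 + 6*(-5))) = 10*(-1 + (40 - 30)) = 10*(-1 + 10) = 10*9 = 90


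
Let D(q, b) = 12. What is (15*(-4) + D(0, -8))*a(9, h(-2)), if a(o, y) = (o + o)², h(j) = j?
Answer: -15552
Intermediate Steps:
a(o, y) = 4*o² (a(o, y) = (2*o)² = 4*o²)
(15*(-4) + D(0, -8))*a(9, h(-2)) = (15*(-4) + 12)*(4*9²) = (-60 + 12)*(4*81) = -48*324 = -15552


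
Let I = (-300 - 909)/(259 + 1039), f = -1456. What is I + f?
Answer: -1891097/1298 ≈ -1456.9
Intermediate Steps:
I = -1209/1298 ≈ -0.93143
I + f = -1209/1298 - 1456 = -1891097/1298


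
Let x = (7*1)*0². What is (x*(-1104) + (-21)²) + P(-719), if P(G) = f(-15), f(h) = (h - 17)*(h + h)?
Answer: 1401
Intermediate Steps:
f(h) = 2*h*(-17 + h) (f(h) = (-17 + h)*(2*h) = 2*h*(-17 + h))
P(G) = 960 (P(G) = 2*(-15)*(-17 - 15) = 2*(-15)*(-32) = 960)
x = 0 (x = 7*0 = 0)
(x*(-1104) + (-21)²) + P(-719) = (0*(-1104) + (-21)²) + 960 = (0 + 441) + 960 = 441 + 960 = 1401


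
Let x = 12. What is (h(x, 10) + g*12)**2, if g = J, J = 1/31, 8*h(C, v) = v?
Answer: 41209/15376 ≈ 2.6801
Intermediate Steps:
h(C, v) = v/8
J = 1/31 ≈ 0.032258
g = 1/31 ≈ 0.032258
(h(x, 10) + g*12)**2 = ((1/8)*10 + (1/31)*12)**2 = (5/4 + 12/31)**2 = (203/124)**2 = 41209/15376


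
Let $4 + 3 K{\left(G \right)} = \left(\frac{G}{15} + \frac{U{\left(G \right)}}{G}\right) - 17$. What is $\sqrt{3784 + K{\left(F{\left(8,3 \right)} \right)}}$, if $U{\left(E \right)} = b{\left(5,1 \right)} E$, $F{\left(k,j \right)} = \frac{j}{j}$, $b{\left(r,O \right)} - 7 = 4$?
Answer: $\frac{\sqrt{850655}}{15} \approx 61.487$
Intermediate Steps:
$b{\left(r,O \right)} = 11$ ($b{\left(r,O \right)} = 7 + 4 = 11$)
$F{\left(k,j \right)} = 1$
$U{\left(E \right)} = 11 E$
$K{\left(G \right)} = - \frac{10}{3} + \frac{G}{45}$ ($K{\left(G \right)} = - \frac{4}{3} + \frac{\left(\frac{G}{15} + \frac{11 G}{G}\right) - 17}{3} = - \frac{4}{3} + \frac{\left(G \frac{1}{15} + 11\right) - 17}{3} = - \frac{4}{3} + \frac{\left(\frac{G}{15} + 11\right) - 17}{3} = - \frac{4}{3} + \frac{\left(11 + \frac{G}{15}\right) - 17}{3} = - \frac{4}{3} + \frac{-6 + \frac{G}{15}}{3} = - \frac{4}{3} + \left(-2 + \frac{G}{45}\right) = - \frac{10}{3} + \frac{G}{45}$)
$\sqrt{3784 + K{\left(F{\left(8,3 \right)} \right)}} = \sqrt{3784 + \left(- \frac{10}{3} + \frac{1}{45} \cdot 1\right)} = \sqrt{3784 + \left(- \frac{10}{3} + \frac{1}{45}\right)} = \sqrt{3784 - \frac{149}{45}} = \sqrt{\frac{170131}{45}} = \frac{\sqrt{850655}}{15}$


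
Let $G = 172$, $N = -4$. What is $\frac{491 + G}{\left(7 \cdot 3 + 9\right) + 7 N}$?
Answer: $\frac{663}{2} \approx 331.5$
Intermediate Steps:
$\frac{491 + G}{\left(7 \cdot 3 + 9\right) + 7 N} = \frac{491 + 172}{\left(7 \cdot 3 + 9\right) + 7 \left(-4\right)} = \frac{663}{\left(21 + 9\right) - 28} = \frac{663}{30 - 28} = \frac{663}{2}$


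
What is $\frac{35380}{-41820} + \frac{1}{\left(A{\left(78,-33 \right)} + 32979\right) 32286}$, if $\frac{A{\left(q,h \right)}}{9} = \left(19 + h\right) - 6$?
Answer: $- \frac{624426639725}{738087114258} \approx -0.84601$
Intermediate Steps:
$A{\left(q,h \right)} = 117 + 9 h$ ($A{\left(q,h \right)} = 9 \left(\left(19 + h\right) - 6\right) = 9 \left(13 + h\right) = 117 + 9 h$)
$\frac{35380}{-41820} + \frac{1}{\left(A{\left(78,-33 \right)} + 32979\right) 32286} = \frac{35380}{-41820} + \frac{1}{\left(\left(117 + 9 \left(-33\right)\right) + 32979\right) 32286} = 35380 \left(- \frac{1}{41820}\right) + \frac{1}{\left(117 - 297\right) + 32979} \cdot \frac{1}{32286} = - \frac{1769}{2091} + \frac{1}{-180 + 32979} \cdot \frac{1}{32286} = - \frac{1769}{2091} + \frac{1}{32799} \cdot \frac{1}{32286} = - \frac{1769}{2091} + \frac{1}{1058948514} = - \frac{624426639725}{738087114258}$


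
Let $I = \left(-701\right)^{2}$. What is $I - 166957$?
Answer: $324444$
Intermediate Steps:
$I = 491401$
$I - 166957 = 491401 - 166957 = 324444$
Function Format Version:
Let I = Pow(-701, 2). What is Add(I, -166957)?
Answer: 324444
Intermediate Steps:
I = 491401
Add(I, -166957) = Add(491401, -166957) = 324444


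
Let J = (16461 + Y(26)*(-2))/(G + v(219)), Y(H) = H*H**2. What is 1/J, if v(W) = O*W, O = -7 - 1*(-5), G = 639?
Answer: -201/18691 ≈ -0.010754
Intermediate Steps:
O = -2 (O = -7 + 5 = -2)
Y(H) = H**3
v(W) = -2*W
J = -18691/201 (J = (16461 + 26**3*(-2))/(639 - 2*219) = (16461 + 17576*(-2))/(639 - 438) = (16461 - 35152)/201 = -18691*1/201 = -18691/201 ≈ -92.990)
1/J = 1/(-18691/201) = -201/18691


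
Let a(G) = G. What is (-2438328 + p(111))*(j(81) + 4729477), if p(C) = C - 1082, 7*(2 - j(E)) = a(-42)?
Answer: -11536628031015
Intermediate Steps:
j(E) = 8 (j(E) = 2 - ⅐*(-42) = 2 + 6 = 8)
p(C) = -1082 + C
(-2438328 + p(111))*(j(81) + 4729477) = (-2438328 + (-1082 + 111))*(8 + 4729477) = (-2438328 - 971)*4729485 = -2439299*4729485 = -11536628031015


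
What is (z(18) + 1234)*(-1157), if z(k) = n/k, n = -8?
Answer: -12845014/9 ≈ -1.4272e+6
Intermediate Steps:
z(k) = -8/k
(z(18) + 1234)*(-1157) = (-8/18 + 1234)*(-1157) = (-8*1/18 + 1234)*(-1157) = (-4/9 + 1234)*(-1157) = (11102/9)*(-1157) = -12845014/9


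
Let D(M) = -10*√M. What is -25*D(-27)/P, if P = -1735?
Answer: -150*I*√3/347 ≈ -0.74872*I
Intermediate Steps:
-25*D(-27)/P = -25*(-30*I*√3)/(-1735) = -25*(-30*I*√3)*(-1)/1735 = -150*I*√3/347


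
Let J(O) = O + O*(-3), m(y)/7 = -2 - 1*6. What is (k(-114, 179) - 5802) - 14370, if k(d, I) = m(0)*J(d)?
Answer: -32940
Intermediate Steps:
m(y) = -56 (m(y) = 7*(-2 - 1*6) = 7*(-2 - 6) = 7*(-8) = -56)
J(O) = -2*O (J(O) = O - 3*O = -2*O)
k(d, I) = 112*d (k(d, I) = -(-112)*d = 112*d)
(k(-114, 179) - 5802) - 14370 = (112*(-114) - 5802) - 14370 = (-12768 - 5802) - 14370 = -18570 - 14370 = -32940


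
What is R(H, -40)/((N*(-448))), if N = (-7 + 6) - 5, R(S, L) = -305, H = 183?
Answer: -305/2688 ≈ -0.11347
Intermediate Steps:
N = -6 (N = -1 - 5 = -6)
R(H, -40)/((N*(-448))) = -305/((-6*(-448))) = -305/2688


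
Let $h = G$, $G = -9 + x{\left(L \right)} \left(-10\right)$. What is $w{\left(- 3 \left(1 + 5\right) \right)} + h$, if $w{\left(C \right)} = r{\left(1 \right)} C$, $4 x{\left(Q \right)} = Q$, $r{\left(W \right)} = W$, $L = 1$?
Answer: $- \frac{59}{2} \approx -29.5$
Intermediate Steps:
$x{\left(Q \right)} = \frac{Q}{4}$
$G = - \frac{23}{2}$ ($G = -9 + \frac{1}{4} \cdot 1 \left(-10\right) = -9 + \frac{1}{4} \left(-10\right) = -9 - \frac{5}{2} = - \frac{23}{2} \approx -11.5$)
$h = - \frac{23}{2} \approx -11.5$
$w{\left(C \right)} = C$ ($w{\left(C \right)} = 1 C = C$)
$w{\left(- 3 \left(1 + 5\right) \right)} + h = - 3 \left(1 + 5\right) - \frac{23}{2} = \left(-3\right) 6 - \frac{23}{2} = -18 - \frac{23}{2} = - \frac{59}{2}$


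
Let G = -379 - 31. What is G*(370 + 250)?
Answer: -254200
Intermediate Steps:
G = -410
G*(370 + 250) = -410*(370 + 250) = -410*620 = -254200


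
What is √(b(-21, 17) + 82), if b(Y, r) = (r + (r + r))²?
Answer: √2683 ≈ 51.798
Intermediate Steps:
b(Y, r) = 9*r² (b(Y, r) = (r + 2*r)² = (3*r)² = 9*r²)
√(b(-21, 17) + 82) = √(9*17² + 82) = √(9*289 + 82) = √(2601 + 82) = √2683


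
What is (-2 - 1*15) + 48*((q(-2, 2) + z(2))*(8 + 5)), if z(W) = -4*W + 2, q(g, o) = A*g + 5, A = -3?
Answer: 3103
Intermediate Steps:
q(g, o) = 5 - 3*g (q(g, o) = -3*g + 5 = 5 - 3*g)
z(W) = 2 - 4*W
(-2 - 1*15) + 48*((q(-2, 2) + z(2))*(8 + 5)) = (-2 - 1*15) + 48*(((5 - 3*(-2)) + (2 - 4*2))*(8 + 5)) = (-2 - 15) + 48*(((5 + 6) + (2 - 8))*13) = -17 + 48*((11 - 6)*13) = -17 + 48*(5*13) = -17 + 48*65 = -17 + 3120 = 3103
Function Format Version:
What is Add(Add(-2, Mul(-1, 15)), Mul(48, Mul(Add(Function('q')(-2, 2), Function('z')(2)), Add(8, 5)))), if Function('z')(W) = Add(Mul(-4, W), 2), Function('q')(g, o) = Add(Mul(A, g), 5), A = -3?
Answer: 3103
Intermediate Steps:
Function('q')(g, o) = Add(5, Mul(-3, g)) (Function('q')(g, o) = Add(Mul(-3, g), 5) = Add(5, Mul(-3, g)))
Function('z')(W) = Add(2, Mul(-4, W))
Add(Add(-2, Mul(-1, 15)), Mul(48, Mul(Add(Function('q')(-2, 2), Function('z')(2)), Add(8, 5)))) = Add(Add(-2, Mul(-1, 15)), Mul(48, Mul(Add(Add(5, Mul(-3, -2)), Add(2, Mul(-4, 2))), Add(8, 5)))) = Add(Add(-2, -15), Mul(48, Mul(Add(Add(5, 6), Add(2, -8)), 13))) = Add(-17, Mul(48, Mul(Add(11, -6), 13))) = Add(-17, Mul(48, Mul(5, 13))) = Add(-17, Mul(48, 65)) = Add(-17, 3120) = 3103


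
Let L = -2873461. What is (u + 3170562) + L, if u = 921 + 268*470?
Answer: 423982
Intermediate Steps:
u = 126881 (u = 921 + 125960 = 126881)
(u + 3170562) + L = (126881 + 3170562) - 2873461 = 3297443 - 2873461 = 423982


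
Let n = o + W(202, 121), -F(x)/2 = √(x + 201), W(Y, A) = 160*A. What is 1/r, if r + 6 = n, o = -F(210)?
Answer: 9677/187287836 - √411/187287836 ≈ 5.1561e-5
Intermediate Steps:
F(x) = -2*√(201 + x) (F(x) = -2*√(x + 201) = -2*√(201 + x))
o = 2*√411 (o = -(-2)*√(201 + 210) = -(-2)*√411 = 2*√411 ≈ 40.546)
n = 19360 + 2*√411 (n = 2*√411 + 160*121 = 2*√411 + 19360 = 19360 + 2*√411 ≈ 19401.)
r = 19354 + 2*√411 (r = -6 + (19360 + 2*√411) = 19354 + 2*√411 ≈ 19395.)
1/r = 1/(19354 + 2*√411)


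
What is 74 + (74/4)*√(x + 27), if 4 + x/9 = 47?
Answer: 74 + 111*√46/2 ≈ 450.42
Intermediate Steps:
x = 387 (x = -36 + 9*47 = -36 + 423 = 387)
74 + (74/4)*√(x + 27) = 74 + (74/4)*√(387 + 27) = 74 + (74*(¼))*√414 = 74 + 37*(3*√46)/2 = 74 + 111*√46/2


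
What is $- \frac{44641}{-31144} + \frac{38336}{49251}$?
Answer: $\frac{3392550275}{1533873144} \approx 2.2118$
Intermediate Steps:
$- \frac{44641}{-31144} + \frac{38336}{49251} = \left(-44641\right) \left(- \frac{1}{31144}\right) + 38336 \cdot \frac{1}{49251} = \frac{44641}{31144} + \frac{38336}{49251} = \frac{3392550275}{1533873144}$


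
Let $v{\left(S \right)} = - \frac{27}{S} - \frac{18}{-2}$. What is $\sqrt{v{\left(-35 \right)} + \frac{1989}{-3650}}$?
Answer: $\frac{3 \sqrt{26769246}}{5110} \approx 3.0375$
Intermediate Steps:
$v{\left(S \right)} = 9 - \frac{27}{S}$ ($v{\left(S \right)} = - \frac{27}{S} - -9 = - \frac{27}{S} + 9 = 9 - \frac{27}{S}$)
$\sqrt{v{\left(-35 \right)} + \frac{1989}{-3650}} = \sqrt{\left(9 - \frac{27}{-35}\right) + \frac{1989}{-3650}} = \sqrt{\left(9 - - \frac{27}{35}\right) + 1989 \left(- \frac{1}{3650}\right)} = \sqrt{\left(9 + \frac{27}{35}\right) - \frac{1989}{3650}} = \sqrt{\frac{342}{35} - \frac{1989}{3650}} = \sqrt{\frac{235737}{25550}} = \frac{3 \sqrt{26769246}}{5110}$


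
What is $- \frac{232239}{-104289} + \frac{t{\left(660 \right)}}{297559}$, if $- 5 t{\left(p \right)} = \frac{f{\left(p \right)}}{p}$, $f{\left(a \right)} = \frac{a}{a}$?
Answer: $\frac{76015285026337}{34135343606100} \approx 2.2269$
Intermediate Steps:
$f{\left(a \right)} = 1$
$t{\left(p \right)} = - \frac{1}{5 p}$ ($t{\left(p \right)} = - \frac{1 \frac{1}{p}}{5} = - \frac{1}{5 p}$)
$- \frac{232239}{-104289} + \frac{t{\left(660 \right)}}{297559} = - \frac{232239}{-104289} + \frac{\left(- \frac{1}{5}\right) \frac{1}{660}}{297559} = \left(-232239\right) \left(- \frac{1}{104289}\right) + \left(- \frac{1}{5}\right) \frac{1}{660} \cdot \frac{1}{297559} = \frac{77413}{34763} - \frac{1}{981944700} = \frac{76015285026337}{34135343606100}$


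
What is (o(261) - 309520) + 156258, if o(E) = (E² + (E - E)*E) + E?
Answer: -84880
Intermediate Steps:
o(E) = E + E² (o(E) = (E² + 0*E) + E = (E² + 0) + E = E² + E = E + E²)
(o(261) - 309520) + 156258 = (261*(1 + 261) - 309520) + 156258 = (261*262 - 309520) + 156258 = (68382 - 309520) + 156258 = -241138 + 156258 = -84880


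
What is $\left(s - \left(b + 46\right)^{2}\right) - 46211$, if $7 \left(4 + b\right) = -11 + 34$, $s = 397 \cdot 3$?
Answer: $- \frac{2306469}{49} \approx -47071.0$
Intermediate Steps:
$s = 1191$
$b = - \frac{5}{7}$ ($b = -4 + \frac{-11 + 34}{7} = -4 + \frac{1}{7} \cdot 23 = -4 + \frac{23}{7} = - \frac{5}{7} \approx -0.71429$)
$\left(s - \left(b + 46\right)^{2}\right) - 46211 = \left(1191 - \left(- \frac{5}{7} + 46\right)^{2}\right) - 46211 = \left(1191 - \left(\frac{317}{7}\right)^{2}\right) - 46211 = \left(1191 - \frac{100489}{49}\right) - 46211 = - \frac{42130}{49} - 46211 = - \frac{2306469}{49}$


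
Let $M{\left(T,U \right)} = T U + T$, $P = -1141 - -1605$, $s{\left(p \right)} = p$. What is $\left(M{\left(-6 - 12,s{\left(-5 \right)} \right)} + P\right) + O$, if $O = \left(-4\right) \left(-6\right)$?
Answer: $560$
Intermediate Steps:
$P = 464$ ($P = -1141 + 1605 = 464$)
$M{\left(T,U \right)} = T + T U$
$O = 24$
$\left(M{\left(-6 - 12,s{\left(-5 \right)} \right)} + P\right) + O = \left(\left(-6 - 12\right) \left(1 - 5\right) + 464\right) + 24 = \left(\left(-18\right) \left(-4\right) + 464\right) + 24 = \left(72 + 464\right) + 24 = 536 + 24 = 560$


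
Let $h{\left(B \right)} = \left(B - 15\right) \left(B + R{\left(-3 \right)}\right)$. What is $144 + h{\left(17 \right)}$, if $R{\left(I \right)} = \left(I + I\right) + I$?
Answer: $160$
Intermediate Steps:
$R{\left(I \right)} = 3 I$ ($R{\left(I \right)} = 2 I + I = 3 I$)
$h{\left(B \right)} = \left(-15 + B\right) \left(-9 + B\right)$ ($h{\left(B \right)} = \left(B - 15\right) \left(B + 3 \left(-3\right)\right) = \left(-15 + B\right) \left(B - 9\right) = \left(-15 + B\right) \left(-9 + B\right)$)
$144 + h{\left(17 \right)} = 144 + \left(135 + 17^{2} - 408\right) = 144 + \left(135 + 289 - 408\right) = 144 + 16 = 160$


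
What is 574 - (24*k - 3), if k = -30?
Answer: 1297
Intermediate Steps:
574 - (24*k - 3) = 574 - (24*(-30) - 3) = 574 - (-720 - 3) = 574 - 1*(-723) = 574 + 723 = 1297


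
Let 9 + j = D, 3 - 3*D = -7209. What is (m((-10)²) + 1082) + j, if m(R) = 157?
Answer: 3634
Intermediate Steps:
D = 2404 (D = 1 - ⅓*(-7209) = 1 + 2403 = 2404)
j = 2395 (j = -9 + 2404 = 2395)
(m((-10)²) + 1082) + j = (157 + 1082) + 2395 = 1239 + 2395 = 3634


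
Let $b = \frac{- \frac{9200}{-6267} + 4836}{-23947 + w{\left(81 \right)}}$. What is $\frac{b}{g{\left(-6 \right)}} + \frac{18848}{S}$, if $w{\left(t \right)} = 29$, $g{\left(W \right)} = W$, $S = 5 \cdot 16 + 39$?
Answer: $\frac{4238708078089}{26756097921} \approx 158.42$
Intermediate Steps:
$S = 119$ ($S = 80 + 39 = 119$)
$b = - \frac{15158206}{74947053}$ ($b = \frac{- \frac{9200}{-6267} + 4836}{-23947 + 29} = \frac{\left(-9200\right) \left(- \frac{1}{6267}\right) + 4836}{-23918} = \left(\frac{9200}{6267} + 4836\right) \left(- \frac{1}{23918}\right) = \frac{30316412}{6267} \left(- \frac{1}{23918}\right) = - \frac{15158206}{74947053} \approx -0.20225$)
$\frac{b}{g{\left(-6 \right)}} + \frac{18848}{S} = - \frac{15158206}{74947053 \left(-6\right)} + \frac{18848}{119} = \left(- \frac{15158206}{74947053}\right) \left(- \frac{1}{6}\right) + 18848 \cdot \frac{1}{119} = \frac{7579103}{224841159} + \frac{18848}{119} = \frac{4238708078089}{26756097921}$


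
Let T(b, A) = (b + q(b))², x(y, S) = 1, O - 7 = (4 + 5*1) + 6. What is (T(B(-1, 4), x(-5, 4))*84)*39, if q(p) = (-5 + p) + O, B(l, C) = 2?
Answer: 1444716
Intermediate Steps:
O = 22 (O = 7 + ((4 + 5*1) + 6) = 7 + ((4 + 5) + 6) = 7 + (9 + 6) = 7 + 15 = 22)
q(p) = 17 + p (q(p) = (-5 + p) + 22 = 17 + p)
T(b, A) = (17 + 2*b)² (T(b, A) = (b + (17 + b))² = (17 + 2*b)²)
(T(B(-1, 4), x(-5, 4))*84)*39 = ((17 + 2*2)²*84)*39 = ((17 + 4)²*84)*39 = (21²*84)*39 = (441*84)*39 = 37044*39 = 1444716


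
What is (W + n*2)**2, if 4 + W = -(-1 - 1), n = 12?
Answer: 484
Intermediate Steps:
W = -2 (W = -4 - (-1 - 1) = -4 - 1*(-2) = -4 + 2 = -2)
(W + n*2)**2 = (-2 + 12*2)**2 = (-2 + 24)**2 = 22**2 = 484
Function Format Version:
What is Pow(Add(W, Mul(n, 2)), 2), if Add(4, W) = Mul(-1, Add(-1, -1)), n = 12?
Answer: 484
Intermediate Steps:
W = -2 (W = Add(-4, Mul(-1, Add(-1, -1))) = Add(-4, Mul(-1, -2)) = Add(-4, 2) = -2)
Pow(Add(W, Mul(n, 2)), 2) = Pow(Add(-2, Mul(12, 2)), 2) = Pow(Add(-2, 24), 2) = Pow(22, 2) = 484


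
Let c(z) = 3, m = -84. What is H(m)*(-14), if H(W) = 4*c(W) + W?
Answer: 1008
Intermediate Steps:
H(W) = 12 + W (H(W) = 4*3 + W = 12 + W)
H(m)*(-14) = (12 - 84)*(-14) = -72*(-14) = 1008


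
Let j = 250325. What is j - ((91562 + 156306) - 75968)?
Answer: 78425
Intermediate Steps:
j - ((91562 + 156306) - 75968) = 250325 - ((91562 + 156306) - 75968) = 250325 - (247868 - 75968) = 250325 - 1*171900 = 250325 - 171900 = 78425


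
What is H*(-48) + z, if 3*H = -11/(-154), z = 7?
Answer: 41/7 ≈ 5.8571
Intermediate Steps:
H = 1/42 (H = (-11/(-154))/3 = (-11*(-1/154))/3 = (1/3)*(1/14) = 1/42 ≈ 0.023810)
H*(-48) + z = (1/42)*(-48) + 7 = -8/7 + 7 = 41/7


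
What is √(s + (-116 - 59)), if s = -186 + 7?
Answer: I*√354 ≈ 18.815*I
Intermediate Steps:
s = -179
√(s + (-116 - 59)) = √(-179 + (-116 - 59)) = √(-179 - 175) = √(-354) = I*√354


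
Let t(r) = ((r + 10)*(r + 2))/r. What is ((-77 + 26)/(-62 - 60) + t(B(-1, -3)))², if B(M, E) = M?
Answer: 1096209/14884 ≈ 73.650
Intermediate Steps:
t(r) = (2 + r)*(10 + r)/r (t(r) = ((10 + r)*(2 + r))/r = ((2 + r)*(10 + r))/r = (2 + r)*(10 + r)/r)
((-77 + 26)/(-62 - 60) + t(B(-1, -3)))² = ((-77 + 26)/(-62 - 60) + (12 - 1 + 20/(-1)))² = (-51/(-122) + (12 - 1 + 20*(-1)))² = (-51*(-1/122) + (12 - 1 - 20))² = (51/122 - 9)² = (-1047/122)² = 1096209/14884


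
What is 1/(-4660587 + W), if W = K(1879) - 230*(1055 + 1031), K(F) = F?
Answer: -1/5138488 ≈ -1.9461e-7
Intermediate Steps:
W = -477901 (W = 1879 - 230*(1055 + 1031) = 1879 - 230*2086 = 1879 - 479780 = -477901)
1/(-4660587 + W) = 1/(-4660587 - 477901) = 1/(-5138488) = -1/5138488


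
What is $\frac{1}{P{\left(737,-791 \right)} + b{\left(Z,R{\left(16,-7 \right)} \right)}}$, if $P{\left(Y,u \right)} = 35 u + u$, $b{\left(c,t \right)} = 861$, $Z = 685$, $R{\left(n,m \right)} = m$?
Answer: $- \frac{1}{27615} \approx -3.6212 \cdot 10^{-5}$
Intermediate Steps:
$P{\left(Y,u \right)} = 36 u$
$\frac{1}{P{\left(737,-791 \right)} + b{\left(Z,R{\left(16,-7 \right)} \right)}} = \frac{1}{36 \left(-791\right) + 861} = \frac{1}{-28476 + 861} = \frac{1}{-27615} = - \frac{1}{27615}$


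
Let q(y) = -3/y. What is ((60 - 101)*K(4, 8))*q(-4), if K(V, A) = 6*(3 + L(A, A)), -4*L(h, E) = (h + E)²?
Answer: 22509/2 ≈ 11255.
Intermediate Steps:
L(h, E) = -(E + h)²/4 (L(h, E) = -(h + E)²/4 = -(E + h)²/4)
K(V, A) = 18 - 6*A² (K(V, A) = 6*(3 - (A + A)²/4) = 6*(3 - 4*A²/4) = 6*(3 - A²) = 18 - 6*A²)
((60 - 101)*K(4, 8))*q(-4) = ((60 - 101)*(18 - 6*8²))*(-3/(-4)) = (-41*(18 - 6*64))*(-3*(-¼)) = -41*(18 - 384)*(¾) = -41*(-366)*(¾) = 15006*(¾) = 22509/2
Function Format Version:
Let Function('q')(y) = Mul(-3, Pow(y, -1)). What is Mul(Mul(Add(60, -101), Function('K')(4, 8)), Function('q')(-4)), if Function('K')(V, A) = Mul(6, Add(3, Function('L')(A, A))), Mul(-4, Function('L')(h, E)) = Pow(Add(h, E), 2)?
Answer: Rational(22509, 2) ≈ 11255.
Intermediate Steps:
Function('L')(h, E) = Mul(Rational(-1, 4), Pow(Add(E, h), 2)) (Function('L')(h, E) = Mul(Rational(-1, 4), Pow(Add(h, E), 2)) = Mul(Rational(-1, 4), Pow(Add(E, h), 2)))
Function('K')(V, A) = Add(18, Mul(-6, Pow(A, 2))) (Function('K')(V, A) = Mul(6, Add(3, Mul(Rational(-1, 4), Pow(Add(A, A), 2)))) = Mul(6, Add(3, Mul(Rational(-1, 4), Pow(Mul(2, A), 2)))) = Mul(6, Add(3, Mul(Rational(-1, 4), Mul(4, Pow(A, 2))))) = Mul(6, Add(3, Mul(-1, Pow(A, 2)))) = Add(18, Mul(-6, Pow(A, 2))))
Mul(Mul(Add(60, -101), Function('K')(4, 8)), Function('q')(-4)) = Mul(Mul(Add(60, -101), Add(18, Mul(-6, Pow(8, 2)))), Mul(-3, Pow(-4, -1))) = Mul(Mul(-41, Add(18, Mul(-6, 64))), Mul(-3, Rational(-1, 4))) = Mul(Mul(-41, Add(18, -384)), Rational(3, 4)) = Mul(Mul(-41, -366), Rational(3, 4)) = Mul(15006, Rational(3, 4)) = Rational(22509, 2)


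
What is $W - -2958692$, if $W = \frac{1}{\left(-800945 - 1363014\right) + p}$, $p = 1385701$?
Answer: $\frac{2302625718535}{778258} \approx 2.9587 \cdot 10^{6}$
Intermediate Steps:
$W = - \frac{1}{778258}$ ($W = \frac{1}{\left(-800945 - 1363014\right) + 1385701} = \frac{1}{-2163959 + 1385701} = \frac{1}{-778258} = - \frac{1}{778258} \approx -1.2849 \cdot 10^{-6}$)
$W - -2958692 = - \frac{1}{778258} - -2958692 = - \frac{1}{778258} + 2958692 = \frac{2302625718535}{778258}$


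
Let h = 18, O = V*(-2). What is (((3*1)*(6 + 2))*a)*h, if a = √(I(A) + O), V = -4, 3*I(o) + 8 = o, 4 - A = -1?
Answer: 432*√7 ≈ 1143.0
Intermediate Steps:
A = 5 (A = 4 - 1*(-1) = 4 + 1 = 5)
I(o) = -8/3 + o/3
O = 8 (O = -4*(-2) = 8)
a = √7 (a = √((-8/3 + (⅓)*5) + 8) = √((-8/3 + 5/3) + 8) = √(-1 + 8) = √7 ≈ 2.6458)
(((3*1)*(6 + 2))*a)*h = (((3*1)*(6 + 2))*√7)*18 = ((3*8)*√7)*18 = (24*√7)*18 = 432*√7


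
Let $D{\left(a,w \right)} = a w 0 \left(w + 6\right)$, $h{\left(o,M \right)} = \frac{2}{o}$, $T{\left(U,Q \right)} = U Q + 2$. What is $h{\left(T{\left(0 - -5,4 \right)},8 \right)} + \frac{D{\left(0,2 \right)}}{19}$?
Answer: $\frac{1}{11} \approx 0.090909$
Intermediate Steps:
$T{\left(U,Q \right)} = 2 + Q U$ ($T{\left(U,Q \right)} = Q U + 2 = 2 + Q U$)
$D{\left(a,w \right)} = 0$ ($D{\left(a,w \right)} = a w 0 \left(6 + w\right) = a w 0 = 0$)
$h{\left(T{\left(0 - -5,4 \right)},8 \right)} + \frac{D{\left(0,2 \right)}}{19} = \frac{2}{2 + 4 \left(0 - -5\right)} + \frac{0}{19} = \frac{2}{2 + 4 \left(0 + 5\right)} + 0 \cdot \frac{1}{19} = \frac{2}{2 + 4 \cdot 5} + 0 = \frac{2}{2 + 20} + 0 = \frac{2}{22} + 0 = 2 \cdot \frac{1}{22} + 0 = \frac{1}{11} + 0 = \frac{1}{11}$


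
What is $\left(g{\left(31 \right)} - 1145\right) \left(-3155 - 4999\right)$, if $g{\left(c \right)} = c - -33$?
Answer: $8814474$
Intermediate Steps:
$g{\left(c \right)} = 33 + c$ ($g{\left(c \right)} = c + 33 = 33 + c$)
$\left(g{\left(31 \right)} - 1145\right) \left(-3155 - 4999\right) = \left(\left(33 + 31\right) - 1145\right) \left(-3155 - 4999\right) = \left(64 - 1145\right) \left(-8154\right) = \left(-1081\right) \left(-8154\right) = 8814474$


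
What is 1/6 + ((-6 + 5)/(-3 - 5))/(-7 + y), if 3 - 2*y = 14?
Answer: 47/300 ≈ 0.15667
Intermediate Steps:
y = -11/2 (y = 3/2 - ½*14 = 3/2 - 7 = -11/2 ≈ -5.5000)
1/6 + ((-6 + 5)/(-3 - 5))/(-7 + y) = 1/6 + ((-6 + 5)/(-3 - 5))/(-7 - 11/2) = ⅙ + (-1/(-8))/(-25/2) = ⅙ - (-2)*(-1)/(25*8) = ⅙ - 2/25*⅛ = ⅙ - 1/100 = 47/300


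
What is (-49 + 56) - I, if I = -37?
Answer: 44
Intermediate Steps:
(-49 + 56) - I = (-49 + 56) - 1*(-37) = 7 + 37 = 44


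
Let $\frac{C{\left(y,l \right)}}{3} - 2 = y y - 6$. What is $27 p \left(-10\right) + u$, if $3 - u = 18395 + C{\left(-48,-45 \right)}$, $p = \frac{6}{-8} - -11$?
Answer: $- \frac{56119}{2} \approx -28060.0$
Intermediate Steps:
$p = \frac{41}{4}$ ($p = 6 \left(- \frac{1}{8}\right) + 11 = - \frac{3}{4} + 11 = \frac{41}{4} \approx 10.25$)
$C{\left(y,l \right)} = -12 + 3 y^{2}$ ($C{\left(y,l \right)} = 6 + 3 \left(y y - 6\right) = 6 + 3 \left(y^{2} - 6\right) = 6 + 3 \left(-6 + y^{2}\right) = 6 + \left(-18 + 3 y^{2}\right) = -12 + 3 y^{2}$)
$u = -25292$ ($u = 3 - \left(18395 - \left(12 - 3 \left(-48\right)^{2}\right)\right) = 3 - \left(18395 + \left(-12 + 3 \cdot 2304\right)\right) = 3 - \left(18395 + \left(-12 + 6912\right)\right) = 3 - \left(18395 + 6900\right) = 3 - 25295 = -25292$)
$27 p \left(-10\right) + u = 27 \cdot \frac{41}{4} \left(-10\right) - 25292 = \frac{1107}{4} \left(-10\right) - 25292 = - \frac{5535}{2} - 25292 = - \frac{56119}{2}$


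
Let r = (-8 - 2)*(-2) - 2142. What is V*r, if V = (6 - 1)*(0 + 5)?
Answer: -53050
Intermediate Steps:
V = 25 (V = 5*5 = 25)
r = -2122 (r = -10*(-2) - 2142 = 20 - 2142 = -2122)
V*r = 25*(-2122) = -53050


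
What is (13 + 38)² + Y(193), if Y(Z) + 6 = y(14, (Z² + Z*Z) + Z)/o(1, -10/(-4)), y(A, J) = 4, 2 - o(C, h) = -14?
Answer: 10381/4 ≈ 2595.3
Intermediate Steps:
o(C, h) = 16 (o(C, h) = 2 - 1*(-14) = 2 + 14 = 16)
Y(Z) = -23/4 (Y(Z) = -6 + 4/16 = -6 + 4*(1/16) = -6 + ¼ = -23/4)
(13 + 38)² + Y(193) = (13 + 38)² - 23/4 = 51² - 23/4 = 2601 - 23/4 = 10381/4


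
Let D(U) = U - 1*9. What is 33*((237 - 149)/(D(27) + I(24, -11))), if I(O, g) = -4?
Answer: 1452/7 ≈ 207.43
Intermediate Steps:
D(U) = -9 + U (D(U) = U - 9 = -9 + U)
33*((237 - 149)/(D(27) + I(24, -11))) = 33*((237 - 149)/((-9 + 27) - 4)) = 33*(88/(18 - 4)) = 33*(88/14) = 33*(88*(1/14)) = 33*(44/7) = 1452/7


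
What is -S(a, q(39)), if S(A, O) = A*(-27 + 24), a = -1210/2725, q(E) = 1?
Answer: -726/545 ≈ -1.3321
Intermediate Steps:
a = -242/545 (a = -1210*1/2725 = -242/545 ≈ -0.44404)
S(A, O) = -3*A (S(A, O) = A*(-3) = -3*A)
-S(a, q(39)) = -(-3)*(-242)/545 = -1*726/545 = -726/545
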